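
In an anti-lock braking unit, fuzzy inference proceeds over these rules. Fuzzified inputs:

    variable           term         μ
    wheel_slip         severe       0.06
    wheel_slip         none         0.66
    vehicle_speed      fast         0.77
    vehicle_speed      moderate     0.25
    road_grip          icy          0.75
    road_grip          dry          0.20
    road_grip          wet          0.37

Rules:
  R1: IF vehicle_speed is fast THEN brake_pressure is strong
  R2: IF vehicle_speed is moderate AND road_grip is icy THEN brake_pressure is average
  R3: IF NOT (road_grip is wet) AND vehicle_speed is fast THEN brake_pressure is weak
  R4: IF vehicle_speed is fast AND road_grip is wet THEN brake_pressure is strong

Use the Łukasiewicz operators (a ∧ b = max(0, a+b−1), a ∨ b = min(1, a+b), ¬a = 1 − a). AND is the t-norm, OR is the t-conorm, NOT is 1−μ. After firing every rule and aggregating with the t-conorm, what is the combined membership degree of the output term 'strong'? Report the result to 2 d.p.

0.91

R1: fast=0.77 → w = 0.77
R2: moderate=0.25, icy=0.75; AND[max(0, a+b−1)] → w = 0.00
R3: ¬wet=1−0.37=0.63, fast=0.77; AND[max(0, a+b−1)] → w = 0.40
R4: fast=0.77, wet=0.37; AND[max(0, a+b−1)] → w = 0.14
Rules with consequent 'strong': {R1, R4} → strengths 0.77, 0.14
Aggregate via t-conorm [min(1, a+b)]: 0.91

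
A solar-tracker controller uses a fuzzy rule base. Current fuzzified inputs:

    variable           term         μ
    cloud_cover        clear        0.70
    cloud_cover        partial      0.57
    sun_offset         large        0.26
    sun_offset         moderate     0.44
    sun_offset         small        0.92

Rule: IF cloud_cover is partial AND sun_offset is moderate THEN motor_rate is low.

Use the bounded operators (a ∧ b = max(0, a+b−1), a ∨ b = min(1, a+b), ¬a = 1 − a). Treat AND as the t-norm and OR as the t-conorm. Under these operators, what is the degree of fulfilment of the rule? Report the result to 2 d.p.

0.01

firing strength: partial=0.57, moderate=0.44; AND[max(0, a+b−1)] → w = 0.01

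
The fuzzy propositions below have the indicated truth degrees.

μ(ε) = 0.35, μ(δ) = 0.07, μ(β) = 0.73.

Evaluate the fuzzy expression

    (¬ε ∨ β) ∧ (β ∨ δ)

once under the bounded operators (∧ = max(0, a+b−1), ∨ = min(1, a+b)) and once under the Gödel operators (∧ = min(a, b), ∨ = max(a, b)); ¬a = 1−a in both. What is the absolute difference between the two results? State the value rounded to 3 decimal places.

Under bounded:
  ¬ε = 1 − 0.35 = 0.65
  ¬ε ∨ β = min(1, a+b) on (0.65, 0.73) = 1.00
  β ∨ δ = min(1, a+b) on (0.73, 0.07) = 0.80
  (¬ε ∨ β) ∧ (β ∨ δ) = max(0, a+b−1) on (1.00, 0.80) = 0.80
  → value = 0.8000
Under Gödel:
  ¬ε = 1 − 0.35 = 0.65
  ¬ε ∨ β = max(a, b) on (0.65, 0.73) = 0.73
  β ∨ δ = max(a, b) on (0.73, 0.07) = 0.73
  (¬ε ∨ β) ∧ (β ∨ δ) = min(a, b) on (0.73, 0.73) = 0.73
  → value = 0.7300
|0.8000 − 0.7300| = 0.070

0.070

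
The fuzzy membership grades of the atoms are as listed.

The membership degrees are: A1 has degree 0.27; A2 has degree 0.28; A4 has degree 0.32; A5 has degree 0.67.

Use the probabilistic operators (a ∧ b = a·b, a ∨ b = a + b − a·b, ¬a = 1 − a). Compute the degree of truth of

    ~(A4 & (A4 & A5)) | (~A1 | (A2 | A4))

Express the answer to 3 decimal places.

A4 & A5 = a·b on (0.3200, 0.6700) = 0.2144
A4 & (A4 & A5) = a·b on (0.3200, 0.2144) = 0.0686
~(A4 & (A4 & A5)) = 1 − 0.0686 = 0.9314
~A1 = 1 − 0.2700 = 0.7300
A2 | A4 = a + b − a·b on (0.2800, 0.3200) = 0.5104
~A1 | (A2 | A4) = a + b − a·b on (0.7300, 0.5104) = 0.8678
~(A4 & (A4 & A5)) | (~A1 | (A2 | A4)) = a + b − a·b on (0.9314, 0.8678) = 0.9909

0.991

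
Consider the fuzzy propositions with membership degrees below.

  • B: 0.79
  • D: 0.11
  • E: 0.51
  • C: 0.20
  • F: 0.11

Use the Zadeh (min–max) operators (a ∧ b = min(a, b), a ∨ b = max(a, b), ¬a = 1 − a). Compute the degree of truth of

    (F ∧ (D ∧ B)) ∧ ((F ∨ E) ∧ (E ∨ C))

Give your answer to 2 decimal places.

D ∧ B = min(a, b) on (0.11, 0.79) = 0.11
F ∧ (D ∧ B) = min(a, b) on (0.11, 0.11) = 0.11
F ∨ E = max(a, b) on (0.11, 0.51) = 0.51
E ∨ C = max(a, b) on (0.51, 0.20) = 0.51
(F ∨ E) ∧ (E ∨ C) = min(a, b) on (0.51, 0.51) = 0.51
(F ∧ (D ∧ B)) ∧ ((F ∨ E) ∧ (E ∨ C)) = min(a, b) on (0.11, 0.51) = 0.11

0.11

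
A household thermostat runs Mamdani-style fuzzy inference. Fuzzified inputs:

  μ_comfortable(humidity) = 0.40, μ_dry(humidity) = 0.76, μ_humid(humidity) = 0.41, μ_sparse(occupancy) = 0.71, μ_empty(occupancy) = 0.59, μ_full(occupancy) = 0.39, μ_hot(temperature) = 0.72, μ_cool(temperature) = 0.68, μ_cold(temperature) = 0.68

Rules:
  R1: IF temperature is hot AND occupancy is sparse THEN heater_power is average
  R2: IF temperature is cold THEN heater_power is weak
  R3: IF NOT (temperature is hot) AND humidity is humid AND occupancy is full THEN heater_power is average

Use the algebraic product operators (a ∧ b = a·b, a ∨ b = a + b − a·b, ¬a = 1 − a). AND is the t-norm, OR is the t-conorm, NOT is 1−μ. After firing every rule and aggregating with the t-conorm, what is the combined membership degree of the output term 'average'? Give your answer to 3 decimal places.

R1: hot=0.72, sparse=0.71; AND[a·b] → w = 0.5112
R2: cold=0.68 → w = 0.6800
R3: ¬hot=1−0.72=0.28, humid=0.41, full=0.39; AND[a·b] → w = 0.0448
Rules with consequent 'average': {R1, R3} → strengths 0.5112, 0.0448
Aggregate via t-conorm [a + b − a·b]: 0.5331

0.533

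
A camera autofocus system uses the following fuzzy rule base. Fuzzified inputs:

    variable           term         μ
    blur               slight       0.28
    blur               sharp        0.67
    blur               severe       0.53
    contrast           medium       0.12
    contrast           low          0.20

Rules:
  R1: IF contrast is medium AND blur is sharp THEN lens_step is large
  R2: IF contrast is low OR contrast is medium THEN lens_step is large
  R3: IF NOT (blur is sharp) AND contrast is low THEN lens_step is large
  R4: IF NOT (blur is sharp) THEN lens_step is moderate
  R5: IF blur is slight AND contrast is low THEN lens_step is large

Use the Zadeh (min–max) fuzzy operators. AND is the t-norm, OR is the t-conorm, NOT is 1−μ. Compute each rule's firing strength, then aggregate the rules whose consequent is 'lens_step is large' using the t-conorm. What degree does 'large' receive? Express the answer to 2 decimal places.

0.20

R1: medium=0.12, sharp=0.67; AND[min(a, b)] → w = 0.12
R2: low=0.20, medium=0.12; OR[max(a, b)] → w = 0.20
R3: ¬sharp=1−0.67=0.33, low=0.20; AND[min(a, b)] → w = 0.20
R4: ¬sharp=1−0.67=0.33 → w = 0.33
R5: slight=0.28, low=0.20; AND[min(a, b)] → w = 0.20
Rules with consequent 'large': {R1, R2, R3, R5} → strengths 0.12, 0.20, 0.20, 0.20
Aggregate via t-conorm [max(a, b)]: 0.20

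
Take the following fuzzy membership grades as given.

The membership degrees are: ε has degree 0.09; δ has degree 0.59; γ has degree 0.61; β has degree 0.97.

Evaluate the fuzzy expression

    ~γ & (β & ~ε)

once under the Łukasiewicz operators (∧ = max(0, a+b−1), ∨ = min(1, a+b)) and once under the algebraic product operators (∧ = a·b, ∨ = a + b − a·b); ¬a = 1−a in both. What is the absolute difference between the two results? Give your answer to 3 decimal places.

0.074

Under Łukasiewicz:
  ~γ = 1 − 0.61 = 0.39
  ~ε = 1 − 0.09 = 0.91
  β & ~ε = max(0, a+b−1) on (0.97, 0.91) = 0.88
  ~γ & (β & ~ε) = max(0, a+b−1) on (0.39, 0.88) = 0.27
  → value = 0.2700
Under algebraic product:
  ~γ = 1 − 0.6100 = 0.3900
  ~ε = 1 − 0.0900 = 0.9100
  β & ~ε = a·b on (0.9700, 0.9100) = 0.8827
  ~γ & (β & ~ε) = a·b on (0.3900, 0.8827) = 0.3443
  → value = 0.3443
|0.2700 − 0.3443| = 0.074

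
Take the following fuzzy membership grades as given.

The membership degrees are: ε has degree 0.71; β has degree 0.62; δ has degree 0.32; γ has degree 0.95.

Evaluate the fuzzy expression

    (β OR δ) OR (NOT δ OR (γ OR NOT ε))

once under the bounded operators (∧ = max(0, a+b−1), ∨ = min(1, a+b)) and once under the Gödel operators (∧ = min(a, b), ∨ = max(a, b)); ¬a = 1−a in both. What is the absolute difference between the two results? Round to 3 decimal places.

Under bounded:
  β OR δ = min(1, a+b) on (0.62, 0.32) = 0.94
  NOT δ = 1 − 0.32 = 0.68
  NOT ε = 1 − 0.71 = 0.29
  γ OR NOT ε = min(1, a+b) on (0.95, 0.29) = 1.00
  NOT δ OR (γ OR NOT ε) = min(1, a+b) on (0.68, 1.00) = 1.00
  (β OR δ) OR (NOT δ OR (γ OR NOT ε)) = min(1, a+b) on (0.94, 1.00) = 1.00
  → value = 1.0000
Under Gödel:
  β OR δ = max(a, b) on (0.62, 0.32) = 0.62
  NOT δ = 1 − 0.32 = 0.68
  NOT ε = 1 − 0.71 = 0.29
  γ OR NOT ε = max(a, b) on (0.95, 0.29) = 0.95
  NOT δ OR (γ OR NOT ε) = max(a, b) on (0.68, 0.95) = 0.95
  (β OR δ) OR (NOT δ OR (γ OR NOT ε)) = max(a, b) on (0.62, 0.95) = 0.95
  → value = 0.9500
|1.0000 − 0.9500| = 0.050

0.050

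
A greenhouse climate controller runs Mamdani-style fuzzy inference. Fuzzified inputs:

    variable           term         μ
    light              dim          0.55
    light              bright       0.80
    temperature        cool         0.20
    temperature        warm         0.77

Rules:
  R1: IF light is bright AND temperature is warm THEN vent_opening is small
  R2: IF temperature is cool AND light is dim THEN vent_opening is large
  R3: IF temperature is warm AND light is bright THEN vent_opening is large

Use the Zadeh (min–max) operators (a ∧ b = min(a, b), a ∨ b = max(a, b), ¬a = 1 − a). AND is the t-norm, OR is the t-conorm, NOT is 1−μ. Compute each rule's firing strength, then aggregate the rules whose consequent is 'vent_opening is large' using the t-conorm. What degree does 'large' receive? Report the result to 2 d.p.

R1: bright=0.80, warm=0.77; AND[min(a, b)] → w = 0.77
R2: cool=0.20, dim=0.55; AND[min(a, b)] → w = 0.20
R3: warm=0.77, bright=0.80; AND[min(a, b)] → w = 0.77
Rules with consequent 'large': {R2, R3} → strengths 0.20, 0.77
Aggregate via t-conorm [max(a, b)]: 0.77

0.77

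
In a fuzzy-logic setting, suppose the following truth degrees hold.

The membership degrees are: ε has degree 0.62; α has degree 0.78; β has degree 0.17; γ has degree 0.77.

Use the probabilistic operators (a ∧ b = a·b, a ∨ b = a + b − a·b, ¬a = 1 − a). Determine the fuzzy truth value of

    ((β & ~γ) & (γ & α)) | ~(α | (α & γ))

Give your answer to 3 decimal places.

0.109

~γ = 1 − 0.7700 = 0.2300
β & ~γ = a·b on (0.1700, 0.2300) = 0.0391
γ & α = a·b on (0.7700, 0.7800) = 0.6006
(β & ~γ) & (γ & α) = a·b on (0.0391, 0.6006) = 0.0235
α & γ = a·b on (0.7800, 0.7700) = 0.6006
α | (α & γ) = a + b − a·b on (0.7800, 0.6006) = 0.9121
~(α | (α & γ)) = 1 − 0.9121 = 0.0879
((β & ~γ) & (γ & α)) | ~(α | (α & γ)) = a + b − a·b on (0.0235, 0.0879) = 0.1093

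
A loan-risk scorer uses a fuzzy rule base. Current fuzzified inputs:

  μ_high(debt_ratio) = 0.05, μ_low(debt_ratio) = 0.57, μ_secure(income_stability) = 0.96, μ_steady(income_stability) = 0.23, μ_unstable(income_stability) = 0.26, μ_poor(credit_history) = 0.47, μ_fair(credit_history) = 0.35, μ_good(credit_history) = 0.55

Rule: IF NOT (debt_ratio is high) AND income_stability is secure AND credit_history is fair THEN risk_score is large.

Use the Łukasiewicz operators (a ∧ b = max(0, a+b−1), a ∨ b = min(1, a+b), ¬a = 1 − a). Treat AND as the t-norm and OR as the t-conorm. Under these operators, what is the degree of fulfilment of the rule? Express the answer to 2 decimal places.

0.26

firing strength: ¬high=1−0.05=0.95, secure=0.96, fair=0.35; AND[max(0, a+b−1)] → w = 0.26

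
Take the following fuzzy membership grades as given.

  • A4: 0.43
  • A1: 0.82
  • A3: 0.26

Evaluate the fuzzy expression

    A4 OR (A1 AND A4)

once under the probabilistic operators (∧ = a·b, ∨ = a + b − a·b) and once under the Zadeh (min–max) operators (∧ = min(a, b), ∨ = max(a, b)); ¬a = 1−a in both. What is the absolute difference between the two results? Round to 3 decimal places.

Under probabilistic:
  A1 AND A4 = a·b on (0.8200, 0.4300) = 0.3526
  A4 OR (A1 AND A4) = a + b − a·b on (0.4300, 0.3526) = 0.6310
  → value = 0.6310
Under Zadeh (min–max):
  A1 AND A4 = min(a, b) on (0.82, 0.43) = 0.43
  A4 OR (A1 AND A4) = max(a, b) on (0.43, 0.43) = 0.43
  → value = 0.4300
|0.6310 − 0.4300| = 0.201

0.201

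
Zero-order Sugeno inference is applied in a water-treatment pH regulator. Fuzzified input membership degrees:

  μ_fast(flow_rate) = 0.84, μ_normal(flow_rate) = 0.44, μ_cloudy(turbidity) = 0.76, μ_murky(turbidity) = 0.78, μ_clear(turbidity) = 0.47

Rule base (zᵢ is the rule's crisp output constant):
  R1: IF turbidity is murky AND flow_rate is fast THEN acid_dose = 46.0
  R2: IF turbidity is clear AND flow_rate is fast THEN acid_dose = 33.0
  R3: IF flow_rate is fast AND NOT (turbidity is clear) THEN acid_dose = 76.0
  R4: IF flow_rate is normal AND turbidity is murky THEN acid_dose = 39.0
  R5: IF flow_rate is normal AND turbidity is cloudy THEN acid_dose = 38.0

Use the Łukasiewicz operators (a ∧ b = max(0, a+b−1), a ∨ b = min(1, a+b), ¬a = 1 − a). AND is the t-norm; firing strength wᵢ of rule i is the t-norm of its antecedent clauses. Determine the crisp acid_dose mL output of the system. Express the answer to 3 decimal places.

R1 (z=46.0): murky=0.78, fast=0.84; AND[max(0, a+b−1)] → w = 0.62
R2 (z=33.0): clear=0.47, fast=0.84; AND[max(0, a+b−1)] → w = 0.31
R3 (z=76.0): fast=0.84, ¬clear=1−0.47=0.53; AND[max(0, a+b−1)] → w = 0.37
R4 (z=39.0): normal=0.44, murky=0.78; AND[max(0, a+b−1)] → w = 0.22
R5 (z=38.0): normal=0.44, cloudy=0.76; AND[max(0, a+b−1)] → w = 0.20
Weighted average = (0.62·46.0 + 0.31·33.0 + 0.37·76.0 + 0.22·39.0 + 0.20·38.0) / (0.62 + 0.31 + 0.37 + 0.22 + 0.20)
  = 83.0500 / 1.7200 = 48.285

48.285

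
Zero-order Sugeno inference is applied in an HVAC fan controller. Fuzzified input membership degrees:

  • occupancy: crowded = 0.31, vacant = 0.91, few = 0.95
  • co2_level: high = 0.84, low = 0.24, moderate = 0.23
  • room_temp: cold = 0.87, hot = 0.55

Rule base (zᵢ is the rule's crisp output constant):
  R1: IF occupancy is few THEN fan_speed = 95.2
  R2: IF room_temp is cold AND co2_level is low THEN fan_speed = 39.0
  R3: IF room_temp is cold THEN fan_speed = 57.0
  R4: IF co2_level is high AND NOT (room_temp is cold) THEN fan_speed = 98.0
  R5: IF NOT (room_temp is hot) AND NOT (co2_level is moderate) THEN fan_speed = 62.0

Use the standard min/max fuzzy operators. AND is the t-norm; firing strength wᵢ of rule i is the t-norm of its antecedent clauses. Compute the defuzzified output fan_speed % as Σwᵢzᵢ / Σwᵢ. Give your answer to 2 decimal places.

R1 (z=95.2): few=0.95 → w = 0.95
R2 (z=39.0): cold=0.87, low=0.24; AND[min(a, b)] → w = 0.24
R3 (z=57.0): cold=0.87 → w = 0.87
R4 (z=98.0): high=0.84, ¬cold=1−0.87=0.13; AND[min(a, b)] → w = 0.13
R5 (z=62.0): ¬hot=1−0.55=0.45, ¬moderate=1−0.23=0.77; AND[min(a, b)] → w = 0.45
Weighted average = (0.95·95.2 + 0.24·39.0 + 0.87·57.0 + 0.13·98.0 + 0.45·62.0) / (0.95 + 0.24 + 0.87 + 0.13 + 0.45)
  = 190.0300 / 2.6400 = 71.98

71.98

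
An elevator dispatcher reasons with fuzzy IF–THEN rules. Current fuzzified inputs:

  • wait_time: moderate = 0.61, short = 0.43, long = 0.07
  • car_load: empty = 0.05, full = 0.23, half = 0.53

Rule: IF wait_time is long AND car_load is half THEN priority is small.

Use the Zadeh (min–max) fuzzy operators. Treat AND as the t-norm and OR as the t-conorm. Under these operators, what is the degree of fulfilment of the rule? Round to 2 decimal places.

0.07

firing strength: long=0.07, half=0.53; AND[min(a, b)] → w = 0.07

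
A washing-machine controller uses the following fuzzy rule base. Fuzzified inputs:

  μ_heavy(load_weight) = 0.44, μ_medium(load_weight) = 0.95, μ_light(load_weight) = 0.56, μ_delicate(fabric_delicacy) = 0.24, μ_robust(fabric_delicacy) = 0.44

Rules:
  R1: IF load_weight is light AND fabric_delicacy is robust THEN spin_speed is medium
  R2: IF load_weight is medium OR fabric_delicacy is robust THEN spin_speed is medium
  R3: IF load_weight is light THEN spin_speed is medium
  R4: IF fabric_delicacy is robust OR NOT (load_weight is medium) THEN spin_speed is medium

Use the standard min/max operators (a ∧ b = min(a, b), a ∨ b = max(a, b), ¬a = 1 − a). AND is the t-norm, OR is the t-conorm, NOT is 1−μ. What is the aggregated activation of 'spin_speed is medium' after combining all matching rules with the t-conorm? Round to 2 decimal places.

R1: light=0.56, robust=0.44; AND[min(a, b)] → w = 0.44
R2: medium=0.95, robust=0.44; OR[max(a, b)] → w = 0.95
R3: light=0.56 → w = 0.56
R4: robust=0.44, ¬medium=1−0.95=0.05; OR[max(a, b)] → w = 0.44
Rules with consequent 'medium': {R1, R2, R3, R4} → strengths 0.44, 0.95, 0.56, 0.44
Aggregate via t-conorm [max(a, b)]: 0.95

0.95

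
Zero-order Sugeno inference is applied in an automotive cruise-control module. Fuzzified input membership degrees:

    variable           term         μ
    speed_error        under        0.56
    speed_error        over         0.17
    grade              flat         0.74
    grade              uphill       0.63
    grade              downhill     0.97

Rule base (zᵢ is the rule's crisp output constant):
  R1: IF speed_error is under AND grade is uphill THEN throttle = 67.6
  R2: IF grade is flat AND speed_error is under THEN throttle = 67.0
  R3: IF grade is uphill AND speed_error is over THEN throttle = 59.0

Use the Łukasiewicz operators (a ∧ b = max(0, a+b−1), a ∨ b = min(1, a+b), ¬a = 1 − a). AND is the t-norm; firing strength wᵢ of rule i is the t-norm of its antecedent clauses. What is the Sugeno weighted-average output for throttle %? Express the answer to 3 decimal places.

67.233

R1 (z=67.6): under=0.56, uphill=0.63; AND[max(0, a+b−1)] → w = 0.19
R2 (z=67.0): flat=0.74, under=0.56; AND[max(0, a+b−1)] → w = 0.30
R3 (z=59.0): uphill=0.63, over=0.17; AND[max(0, a+b−1)] → w = 0.00
Weighted average = (0.19·67.6 + 0.30·67.0 + 0.00·59.0) / (0.19 + 0.30 + 0.00)
  = 32.9440 / 0.4900 = 67.233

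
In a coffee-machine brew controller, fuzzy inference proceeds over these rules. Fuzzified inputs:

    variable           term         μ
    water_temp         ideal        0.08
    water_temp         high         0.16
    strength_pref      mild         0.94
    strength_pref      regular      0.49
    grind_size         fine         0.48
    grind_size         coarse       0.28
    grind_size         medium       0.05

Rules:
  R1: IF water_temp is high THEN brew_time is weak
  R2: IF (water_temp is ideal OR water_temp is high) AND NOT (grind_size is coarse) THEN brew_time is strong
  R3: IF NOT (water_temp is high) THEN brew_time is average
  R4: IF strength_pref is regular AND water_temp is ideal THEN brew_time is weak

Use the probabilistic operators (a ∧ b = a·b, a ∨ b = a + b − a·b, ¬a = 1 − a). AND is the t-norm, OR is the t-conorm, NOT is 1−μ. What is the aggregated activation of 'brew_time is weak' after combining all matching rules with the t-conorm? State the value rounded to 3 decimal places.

R1: high=0.16 → w = 0.1600
R2: (ideal=0.08 OR high=0.16) = 0.2272; AND[a·b] with ¬coarse=1−0.28=0.72 → w = 0.1636
R3: ¬high=1−0.16=0.84 → w = 0.8400
R4: regular=0.49, ideal=0.08; AND[a·b] → w = 0.0392
Rules with consequent 'weak': {R1, R4} → strengths 0.1600, 0.0392
Aggregate via t-conorm [a + b − a·b]: 0.1929

0.193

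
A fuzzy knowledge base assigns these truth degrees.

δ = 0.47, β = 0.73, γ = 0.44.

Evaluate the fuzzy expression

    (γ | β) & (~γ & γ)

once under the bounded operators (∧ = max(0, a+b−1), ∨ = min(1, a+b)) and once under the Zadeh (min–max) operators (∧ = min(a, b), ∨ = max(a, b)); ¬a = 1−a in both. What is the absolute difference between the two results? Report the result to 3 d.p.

Under bounded:
  γ | β = min(1, a+b) on (0.44, 0.73) = 1.00
  ~γ = 1 − 0.44 = 0.56
  ~γ & γ = max(0, a+b−1) on (0.56, 0.44) = 0.00
  (γ | β) & (~γ & γ) = max(0, a+b−1) on (1.00, 0.00) = 0.00
  → value = 0.0000
Under Zadeh (min–max):
  γ | β = max(a, b) on (0.44, 0.73) = 0.73
  ~γ = 1 − 0.44 = 0.56
  ~γ & γ = min(a, b) on (0.56, 0.44) = 0.44
  (γ | β) & (~γ & γ) = min(a, b) on (0.73, 0.44) = 0.44
  → value = 0.4400
|0.0000 − 0.4400| = 0.440

0.440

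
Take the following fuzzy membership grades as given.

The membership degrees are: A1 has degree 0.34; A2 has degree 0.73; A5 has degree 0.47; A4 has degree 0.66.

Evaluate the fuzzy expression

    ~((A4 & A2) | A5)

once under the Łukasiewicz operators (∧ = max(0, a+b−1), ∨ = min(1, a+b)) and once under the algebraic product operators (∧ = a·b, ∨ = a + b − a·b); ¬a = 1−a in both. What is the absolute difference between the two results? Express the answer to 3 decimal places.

0.135

Under Łukasiewicz:
  A4 & A2 = max(0, a+b−1) on (0.66, 0.73) = 0.39
  (A4 & A2) | A5 = min(1, a+b) on (0.39, 0.47) = 0.86
  ~((A4 & A2) | A5) = 1 − 0.86 = 0.14
  → value = 0.1400
Under algebraic product:
  A4 & A2 = a·b on (0.6600, 0.7300) = 0.4818
  (A4 & A2) | A5 = a + b − a·b on (0.4818, 0.4700) = 0.7254
  ~((A4 & A2) | A5) = 1 − 0.7254 = 0.2746
  → value = 0.2746
|0.1400 − 0.2746| = 0.135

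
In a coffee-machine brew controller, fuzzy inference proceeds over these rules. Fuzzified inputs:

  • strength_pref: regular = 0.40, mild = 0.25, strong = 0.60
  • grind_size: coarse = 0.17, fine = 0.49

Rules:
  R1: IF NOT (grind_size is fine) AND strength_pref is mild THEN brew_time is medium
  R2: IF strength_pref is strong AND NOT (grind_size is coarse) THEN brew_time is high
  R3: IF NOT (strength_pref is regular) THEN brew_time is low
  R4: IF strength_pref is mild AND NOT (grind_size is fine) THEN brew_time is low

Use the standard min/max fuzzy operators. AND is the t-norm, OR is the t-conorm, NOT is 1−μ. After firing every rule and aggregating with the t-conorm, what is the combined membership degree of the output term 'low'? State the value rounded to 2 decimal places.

R1: ¬fine=1−0.49=0.51, mild=0.25; AND[min(a, b)] → w = 0.25
R2: strong=0.60, ¬coarse=1−0.17=0.83; AND[min(a, b)] → w = 0.60
R3: ¬regular=1−0.40=0.60 → w = 0.60
R4: mild=0.25, ¬fine=1−0.49=0.51; AND[min(a, b)] → w = 0.25
Rules with consequent 'low': {R3, R4} → strengths 0.60, 0.25
Aggregate via t-conorm [max(a, b)]: 0.60

0.60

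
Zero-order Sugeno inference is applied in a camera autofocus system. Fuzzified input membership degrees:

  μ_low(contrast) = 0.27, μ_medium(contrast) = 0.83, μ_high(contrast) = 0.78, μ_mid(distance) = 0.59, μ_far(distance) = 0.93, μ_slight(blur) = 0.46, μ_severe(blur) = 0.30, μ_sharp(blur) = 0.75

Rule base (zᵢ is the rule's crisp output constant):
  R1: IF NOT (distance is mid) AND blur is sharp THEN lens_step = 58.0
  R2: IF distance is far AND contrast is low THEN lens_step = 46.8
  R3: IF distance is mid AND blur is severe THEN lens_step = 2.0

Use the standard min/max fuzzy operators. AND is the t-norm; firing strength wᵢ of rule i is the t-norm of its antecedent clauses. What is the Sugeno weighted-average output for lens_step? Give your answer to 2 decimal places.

37.77

R1 (z=58.0): ¬mid=1−0.59=0.41, sharp=0.75; AND[min(a, b)] → w = 0.41
R2 (z=46.8): far=0.93, low=0.27; AND[min(a, b)] → w = 0.27
R3 (z=2.0): mid=0.59, severe=0.30; AND[min(a, b)] → w = 0.30
Weighted average = (0.41·58.0 + 0.27·46.8 + 0.30·2.0) / (0.41 + 0.27 + 0.30)
  = 37.0160 / 0.9800 = 37.77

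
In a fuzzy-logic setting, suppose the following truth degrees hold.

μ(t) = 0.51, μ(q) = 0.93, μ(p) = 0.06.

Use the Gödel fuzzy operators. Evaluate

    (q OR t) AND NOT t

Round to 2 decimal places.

0.49

q OR t = max(a, b) on (0.93, 0.51) = 0.93
NOT t = 1 − 0.51 = 0.49
(q OR t) AND NOT t = min(a, b) on (0.93, 0.49) = 0.49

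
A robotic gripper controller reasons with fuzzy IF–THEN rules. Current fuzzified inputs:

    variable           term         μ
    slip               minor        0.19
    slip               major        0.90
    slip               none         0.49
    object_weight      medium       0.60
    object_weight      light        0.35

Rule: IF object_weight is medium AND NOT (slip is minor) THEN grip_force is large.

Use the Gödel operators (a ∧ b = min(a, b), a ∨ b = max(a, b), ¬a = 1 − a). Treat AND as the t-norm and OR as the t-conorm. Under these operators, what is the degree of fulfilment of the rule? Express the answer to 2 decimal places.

firing strength: medium=0.60, ¬minor=1−0.19=0.81; AND[min(a, b)] → w = 0.60

0.60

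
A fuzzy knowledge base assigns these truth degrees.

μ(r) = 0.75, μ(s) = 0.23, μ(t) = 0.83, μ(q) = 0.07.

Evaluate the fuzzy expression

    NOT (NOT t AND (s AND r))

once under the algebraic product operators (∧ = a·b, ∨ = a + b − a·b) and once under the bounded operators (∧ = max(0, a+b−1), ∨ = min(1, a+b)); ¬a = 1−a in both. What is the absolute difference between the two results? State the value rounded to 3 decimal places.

Under algebraic product:
  NOT t = 1 − 0.8300 = 0.1700
  s AND r = a·b on (0.2300, 0.7500) = 0.1725
  NOT t AND (s AND r) = a·b on (0.1700, 0.1725) = 0.0293
  NOT (NOT t AND (s AND r)) = 1 − 0.0293 = 0.9707
  → value = 0.9707
Under bounded:
  NOT t = 1 − 0.83 = 0.17
  s AND r = max(0, a+b−1) on (0.23, 0.75) = 0.00
  NOT t AND (s AND r) = max(0, a+b−1) on (0.17, 0.00) = 0.00
  NOT (NOT t AND (s AND r)) = 1 − 0.00 = 1.00
  → value = 1.0000
|0.9707 − 1.0000| = 0.029

0.029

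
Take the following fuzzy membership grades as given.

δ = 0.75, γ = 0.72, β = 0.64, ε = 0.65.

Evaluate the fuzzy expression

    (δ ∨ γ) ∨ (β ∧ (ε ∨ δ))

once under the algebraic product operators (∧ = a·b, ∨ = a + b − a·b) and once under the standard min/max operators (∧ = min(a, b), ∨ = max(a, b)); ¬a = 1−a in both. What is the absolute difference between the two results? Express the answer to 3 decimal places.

Under algebraic product:
  δ ∨ γ = a + b − a·b on (0.7500, 0.7200) = 0.9300
  ε ∨ δ = a + b − a·b on (0.6500, 0.7500) = 0.9125
  β ∧ (ε ∨ δ) = a·b on (0.6400, 0.9125) = 0.5840
  (δ ∨ γ) ∨ (β ∧ (ε ∨ δ)) = a + b − a·b on (0.9300, 0.5840) = 0.9709
  → value = 0.9709
Under standard min/max:
  δ ∨ γ = max(a, b) on (0.75, 0.72) = 0.75
  ε ∨ δ = max(a, b) on (0.65, 0.75) = 0.75
  β ∧ (ε ∨ δ) = min(a, b) on (0.64, 0.75) = 0.64
  (δ ∨ γ) ∨ (β ∧ (ε ∨ δ)) = max(a, b) on (0.75, 0.64) = 0.75
  → value = 0.7500
|0.9709 − 0.7500| = 0.221

0.221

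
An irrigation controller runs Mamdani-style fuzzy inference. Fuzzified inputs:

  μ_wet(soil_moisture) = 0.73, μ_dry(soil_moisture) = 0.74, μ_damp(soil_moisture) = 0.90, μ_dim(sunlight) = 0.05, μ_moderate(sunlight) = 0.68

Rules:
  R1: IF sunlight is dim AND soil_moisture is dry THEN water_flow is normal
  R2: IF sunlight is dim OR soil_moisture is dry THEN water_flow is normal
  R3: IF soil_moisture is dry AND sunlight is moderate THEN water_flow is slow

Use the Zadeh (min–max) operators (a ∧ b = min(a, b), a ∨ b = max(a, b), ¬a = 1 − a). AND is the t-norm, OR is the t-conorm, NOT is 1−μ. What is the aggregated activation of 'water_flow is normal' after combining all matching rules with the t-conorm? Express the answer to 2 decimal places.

0.74

R1: dim=0.05, dry=0.74; AND[min(a, b)] → w = 0.05
R2: dim=0.05, dry=0.74; OR[max(a, b)] → w = 0.74
R3: dry=0.74, moderate=0.68; AND[min(a, b)] → w = 0.68
Rules with consequent 'normal': {R1, R2} → strengths 0.05, 0.74
Aggregate via t-conorm [max(a, b)]: 0.74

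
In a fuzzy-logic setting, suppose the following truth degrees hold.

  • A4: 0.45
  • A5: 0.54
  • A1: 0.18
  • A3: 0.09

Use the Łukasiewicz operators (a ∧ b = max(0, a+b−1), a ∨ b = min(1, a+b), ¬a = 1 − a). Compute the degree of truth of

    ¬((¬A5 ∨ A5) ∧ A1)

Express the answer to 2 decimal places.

0.82

¬A5 = 1 − 0.54 = 0.46
¬A5 ∨ A5 = min(1, a+b) on (0.46, 0.54) = 1.00
(¬A5 ∨ A5) ∧ A1 = max(0, a+b−1) on (1.00, 0.18) = 0.18
¬((¬A5 ∨ A5) ∧ A1) = 1 − 0.18 = 0.82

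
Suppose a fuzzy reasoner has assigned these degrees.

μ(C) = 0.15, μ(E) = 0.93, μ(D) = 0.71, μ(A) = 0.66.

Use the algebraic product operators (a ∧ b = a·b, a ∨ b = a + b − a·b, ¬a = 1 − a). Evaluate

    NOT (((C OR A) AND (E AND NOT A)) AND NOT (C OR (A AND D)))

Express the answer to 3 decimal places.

C OR A = a + b − a·b on (0.1500, 0.6600) = 0.7110
NOT A = 1 − 0.6600 = 0.3400
E AND NOT A = a·b on (0.9300, 0.3400) = 0.3162
(C OR A) AND (E AND NOT A) = a·b on (0.7110, 0.3162) = 0.2248
A AND D = a·b on (0.6600, 0.7100) = 0.4686
C OR (A AND D) = a + b − a·b on (0.1500, 0.4686) = 0.5483
NOT (C OR (A AND D)) = 1 − 0.5483 = 0.4517
((C OR A) AND (E AND NOT A)) AND NOT (C OR (A AND D)) = a·b on (0.2248, 0.4517) = 0.1015
NOT (((C OR A) AND (E AND NOT A)) AND NOT (C OR (A AND D))) = 1 − 0.1015 = 0.8985

0.898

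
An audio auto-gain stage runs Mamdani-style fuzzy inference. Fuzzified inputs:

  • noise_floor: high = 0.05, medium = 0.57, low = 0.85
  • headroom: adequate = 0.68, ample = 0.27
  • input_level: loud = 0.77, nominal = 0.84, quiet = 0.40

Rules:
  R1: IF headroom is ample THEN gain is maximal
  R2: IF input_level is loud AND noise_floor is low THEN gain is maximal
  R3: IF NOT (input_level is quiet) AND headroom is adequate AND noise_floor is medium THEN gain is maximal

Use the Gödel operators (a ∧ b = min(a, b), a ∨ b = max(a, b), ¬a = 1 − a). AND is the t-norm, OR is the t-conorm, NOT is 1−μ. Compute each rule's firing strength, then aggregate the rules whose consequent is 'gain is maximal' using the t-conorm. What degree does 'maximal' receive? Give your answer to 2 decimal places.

0.77

R1: ample=0.27 → w = 0.27
R2: loud=0.77, low=0.85; AND[min(a, b)] → w = 0.77
R3: ¬quiet=1−0.40=0.60, adequate=0.68, medium=0.57; AND[min(a, b)] → w = 0.57
Rules with consequent 'maximal': {R1, R2, R3} → strengths 0.27, 0.77, 0.57
Aggregate via t-conorm [max(a, b)]: 0.77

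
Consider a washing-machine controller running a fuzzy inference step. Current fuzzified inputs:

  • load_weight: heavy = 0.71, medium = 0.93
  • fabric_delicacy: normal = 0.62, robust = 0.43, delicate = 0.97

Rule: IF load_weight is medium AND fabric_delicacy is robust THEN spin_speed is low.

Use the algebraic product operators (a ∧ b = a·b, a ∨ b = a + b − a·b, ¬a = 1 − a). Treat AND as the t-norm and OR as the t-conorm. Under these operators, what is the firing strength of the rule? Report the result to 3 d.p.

0.400

firing strength: medium=0.93, robust=0.43; AND[a·b] → w = 0.3999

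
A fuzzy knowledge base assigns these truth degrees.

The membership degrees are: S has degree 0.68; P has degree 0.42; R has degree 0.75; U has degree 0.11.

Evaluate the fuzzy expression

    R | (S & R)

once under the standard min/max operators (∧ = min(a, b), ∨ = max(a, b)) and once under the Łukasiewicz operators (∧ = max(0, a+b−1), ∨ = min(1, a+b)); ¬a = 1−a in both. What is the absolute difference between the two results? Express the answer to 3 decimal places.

Under standard min/max:
  S & R = min(a, b) on (0.68, 0.75) = 0.68
  R | (S & R) = max(a, b) on (0.75, 0.68) = 0.75
  → value = 0.7500
Under Łukasiewicz:
  S & R = max(0, a+b−1) on (0.68, 0.75) = 0.43
  R | (S & R) = min(1, a+b) on (0.75, 0.43) = 1.00
  → value = 1.0000
|0.7500 − 1.0000| = 0.250

0.250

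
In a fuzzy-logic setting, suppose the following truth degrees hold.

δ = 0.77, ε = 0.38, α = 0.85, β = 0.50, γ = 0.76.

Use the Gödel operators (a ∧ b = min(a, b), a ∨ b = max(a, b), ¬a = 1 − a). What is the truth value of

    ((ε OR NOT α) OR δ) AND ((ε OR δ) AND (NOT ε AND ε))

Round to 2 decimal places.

0.38

NOT α = 1 − 0.85 = 0.15
ε OR NOT α = max(a, b) on (0.38, 0.15) = 0.38
(ε OR NOT α) OR δ = max(a, b) on (0.38, 0.77) = 0.77
ε OR δ = max(a, b) on (0.38, 0.77) = 0.77
NOT ε = 1 − 0.38 = 0.62
NOT ε AND ε = min(a, b) on (0.62, 0.38) = 0.38
(ε OR δ) AND (NOT ε AND ε) = min(a, b) on (0.77, 0.38) = 0.38
((ε OR NOT α) OR δ) AND ((ε OR δ) AND (NOT ε AND ε)) = min(a, b) on (0.77, 0.38) = 0.38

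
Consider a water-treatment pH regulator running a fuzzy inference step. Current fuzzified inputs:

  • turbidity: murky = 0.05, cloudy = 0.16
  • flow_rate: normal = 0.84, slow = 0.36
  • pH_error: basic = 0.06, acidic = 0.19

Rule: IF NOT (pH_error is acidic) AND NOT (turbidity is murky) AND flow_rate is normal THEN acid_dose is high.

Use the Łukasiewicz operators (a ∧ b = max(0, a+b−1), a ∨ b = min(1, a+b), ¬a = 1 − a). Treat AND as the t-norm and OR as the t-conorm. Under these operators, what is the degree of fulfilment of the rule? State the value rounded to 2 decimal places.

firing strength: ¬acidic=1−0.19=0.81, ¬murky=1−0.05=0.95, normal=0.84; AND[max(0, a+b−1)] → w = 0.60

0.60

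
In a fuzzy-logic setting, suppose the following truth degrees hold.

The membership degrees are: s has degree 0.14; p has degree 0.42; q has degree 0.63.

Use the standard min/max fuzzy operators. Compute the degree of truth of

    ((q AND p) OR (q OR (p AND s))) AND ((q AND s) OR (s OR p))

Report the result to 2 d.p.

0.42

q AND p = min(a, b) on (0.63, 0.42) = 0.42
p AND s = min(a, b) on (0.42, 0.14) = 0.14
q OR (p AND s) = max(a, b) on (0.63, 0.14) = 0.63
(q AND p) OR (q OR (p AND s)) = max(a, b) on (0.42, 0.63) = 0.63
q AND s = min(a, b) on (0.63, 0.14) = 0.14
s OR p = max(a, b) on (0.14, 0.42) = 0.42
(q AND s) OR (s OR p) = max(a, b) on (0.14, 0.42) = 0.42
((q AND p) OR (q OR (p AND s))) AND ((q AND s) OR (s OR p)) = min(a, b) on (0.63, 0.42) = 0.42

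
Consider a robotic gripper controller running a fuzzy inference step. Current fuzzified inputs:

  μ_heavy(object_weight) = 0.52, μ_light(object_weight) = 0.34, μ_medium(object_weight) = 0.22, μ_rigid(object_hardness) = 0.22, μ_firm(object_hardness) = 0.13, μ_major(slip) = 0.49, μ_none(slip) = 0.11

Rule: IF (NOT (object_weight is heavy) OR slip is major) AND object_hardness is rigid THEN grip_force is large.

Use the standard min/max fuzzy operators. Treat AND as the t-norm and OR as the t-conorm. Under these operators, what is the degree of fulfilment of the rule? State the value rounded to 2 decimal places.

0.22

firing strength: (¬heavy=1−0.52=0.48 OR major=0.49) = 0.49; AND[min(a, b)] with rigid=0.22 → w = 0.22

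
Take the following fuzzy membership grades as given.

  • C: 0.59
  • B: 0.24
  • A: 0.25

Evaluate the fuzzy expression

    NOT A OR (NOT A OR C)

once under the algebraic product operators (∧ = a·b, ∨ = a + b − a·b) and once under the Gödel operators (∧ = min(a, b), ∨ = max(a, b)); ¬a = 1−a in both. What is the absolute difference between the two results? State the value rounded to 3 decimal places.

Under algebraic product:
  NOT A = 1 − 0.2500 = 0.7500
  NOT A = 1 − 0.2500 = 0.7500
  NOT A OR C = a + b − a·b on (0.7500, 0.5900) = 0.8975
  NOT A OR (NOT A OR C) = a + b − a·b on (0.7500, 0.8975) = 0.9744
  → value = 0.9744
Under Gödel:
  NOT A = 1 − 0.25 = 0.75
  NOT A = 1 − 0.25 = 0.75
  NOT A OR C = max(a, b) on (0.75, 0.59) = 0.75
  NOT A OR (NOT A OR C) = max(a, b) on (0.75, 0.75) = 0.75
  → value = 0.7500
|0.9744 − 0.7500| = 0.224

0.224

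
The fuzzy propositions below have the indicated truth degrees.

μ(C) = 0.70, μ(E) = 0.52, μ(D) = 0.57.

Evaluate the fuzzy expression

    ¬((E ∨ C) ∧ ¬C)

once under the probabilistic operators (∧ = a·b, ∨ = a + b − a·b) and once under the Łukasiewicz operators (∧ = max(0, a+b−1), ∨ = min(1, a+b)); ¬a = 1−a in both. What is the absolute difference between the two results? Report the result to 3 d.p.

Under probabilistic:
  E ∨ C = a + b − a·b on (0.5200, 0.7000) = 0.8560
  ¬C = 1 − 0.7000 = 0.3000
  (E ∨ C) ∧ ¬C = a·b on (0.8560, 0.3000) = 0.2568
  ¬((E ∨ C) ∧ ¬C) = 1 − 0.2568 = 0.7432
  → value = 0.7432
Under Łukasiewicz:
  E ∨ C = min(1, a+b) on (0.52, 0.70) = 1.00
  ¬C = 1 − 0.70 = 0.30
  (E ∨ C) ∧ ¬C = max(0, a+b−1) on (1.00, 0.30) = 0.30
  ¬((E ∨ C) ∧ ¬C) = 1 − 0.30 = 0.70
  → value = 0.7000
|0.7432 − 0.7000| = 0.043

0.043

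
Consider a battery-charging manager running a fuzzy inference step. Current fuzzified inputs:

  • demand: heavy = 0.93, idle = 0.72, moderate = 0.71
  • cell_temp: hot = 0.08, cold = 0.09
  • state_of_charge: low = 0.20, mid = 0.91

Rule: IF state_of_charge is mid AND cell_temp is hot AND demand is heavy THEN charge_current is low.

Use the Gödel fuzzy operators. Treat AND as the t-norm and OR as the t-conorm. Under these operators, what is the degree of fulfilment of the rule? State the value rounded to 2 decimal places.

firing strength: mid=0.91, hot=0.08, heavy=0.93; AND[min(a, b)] → w = 0.08

0.08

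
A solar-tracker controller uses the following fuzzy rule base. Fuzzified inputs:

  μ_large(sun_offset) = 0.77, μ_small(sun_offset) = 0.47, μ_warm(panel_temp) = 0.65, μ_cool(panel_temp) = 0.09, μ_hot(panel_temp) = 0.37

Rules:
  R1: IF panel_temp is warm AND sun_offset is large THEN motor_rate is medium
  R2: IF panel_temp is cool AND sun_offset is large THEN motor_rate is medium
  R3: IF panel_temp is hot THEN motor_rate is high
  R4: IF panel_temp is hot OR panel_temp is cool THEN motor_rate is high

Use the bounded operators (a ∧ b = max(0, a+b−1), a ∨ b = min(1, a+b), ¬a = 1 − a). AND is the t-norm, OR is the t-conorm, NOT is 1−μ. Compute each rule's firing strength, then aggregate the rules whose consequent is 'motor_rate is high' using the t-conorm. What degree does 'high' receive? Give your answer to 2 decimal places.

0.83

R1: warm=0.65, large=0.77; AND[max(0, a+b−1)] → w = 0.42
R2: cool=0.09, large=0.77; AND[max(0, a+b−1)] → w = 0.00
R3: hot=0.37 → w = 0.37
R4: hot=0.37, cool=0.09; OR[min(1, a+b)] → w = 0.46
Rules with consequent 'high': {R3, R4} → strengths 0.37, 0.46
Aggregate via t-conorm [min(1, a+b)]: 0.83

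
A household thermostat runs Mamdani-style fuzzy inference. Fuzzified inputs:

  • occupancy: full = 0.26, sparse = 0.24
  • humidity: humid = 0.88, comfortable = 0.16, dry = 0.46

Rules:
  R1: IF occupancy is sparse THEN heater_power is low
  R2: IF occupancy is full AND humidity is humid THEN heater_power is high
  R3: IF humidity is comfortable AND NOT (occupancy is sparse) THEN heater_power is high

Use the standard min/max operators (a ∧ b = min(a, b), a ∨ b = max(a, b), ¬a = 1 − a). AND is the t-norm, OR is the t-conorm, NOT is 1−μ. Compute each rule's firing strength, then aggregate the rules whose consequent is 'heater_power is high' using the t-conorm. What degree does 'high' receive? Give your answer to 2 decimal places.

R1: sparse=0.24 → w = 0.24
R2: full=0.26, humid=0.88; AND[min(a, b)] → w = 0.26
R3: comfortable=0.16, ¬sparse=1−0.24=0.76; AND[min(a, b)] → w = 0.16
Rules with consequent 'high': {R2, R3} → strengths 0.26, 0.16
Aggregate via t-conorm [max(a, b)]: 0.26

0.26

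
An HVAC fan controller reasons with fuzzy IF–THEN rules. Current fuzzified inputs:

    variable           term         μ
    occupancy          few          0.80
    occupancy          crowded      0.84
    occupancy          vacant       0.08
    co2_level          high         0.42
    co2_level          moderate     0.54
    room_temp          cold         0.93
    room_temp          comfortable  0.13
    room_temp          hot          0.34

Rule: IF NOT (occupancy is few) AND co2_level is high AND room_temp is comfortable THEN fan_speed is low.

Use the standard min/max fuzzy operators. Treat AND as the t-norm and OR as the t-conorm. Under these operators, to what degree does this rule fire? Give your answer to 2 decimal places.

firing strength: ¬few=1−0.80=0.20, high=0.42, comfortable=0.13; AND[min(a, b)] → w = 0.13

0.13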